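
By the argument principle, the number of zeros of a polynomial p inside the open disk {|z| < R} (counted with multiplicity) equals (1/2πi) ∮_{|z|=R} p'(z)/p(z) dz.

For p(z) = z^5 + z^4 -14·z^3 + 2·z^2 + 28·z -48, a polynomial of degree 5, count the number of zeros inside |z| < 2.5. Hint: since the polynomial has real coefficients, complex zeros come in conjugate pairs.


The zeros of p are: 3, -2, (1 + 1i), (1 - 1i), -4.
Their magnitudes are: 3, 2, 1.414, 1.414, 4.
Zeros with |z| < R = 2.5: -2, (1 + 1i), (1 - 1i).
Count = 3.
By the argument principle, (1/2πi) ∮_{|z|=R} p'(z)/p(z) dz equals exactly this count.

Number of zeros inside |z| < 2.5: 3.


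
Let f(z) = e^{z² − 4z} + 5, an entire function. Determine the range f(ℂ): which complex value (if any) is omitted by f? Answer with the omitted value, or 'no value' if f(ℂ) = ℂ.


Little Picard bounds the complement of f(ℂ) to at most one point.
The exponent g(z) = z² − 4z is a nonconstant polynomial, hence surjective onto ℂ. So e^{g(z)} takes every value in {e^w : w ∈ ℂ} = ℂ ∖ {0}. Adding 5 shifts the range to ℂ ∖ {5}. f omits exactly 5.

Omitted value: 5.


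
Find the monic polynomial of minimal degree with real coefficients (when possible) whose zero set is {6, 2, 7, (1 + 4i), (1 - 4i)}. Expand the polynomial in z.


The polynomial is p(z) = ∏_{α ∈ S} (z − α), where S = {6, 2, 7, (1 + 4i), (1 - 4i)}.
Expanding the product yields: p(z) = z^5 -17·z^4 + 115·z^3 -475·z^2 + 1324·z -1428.
Note conjugate pairs combine to real quadratics: (z − (1+4i))(z − (1−4i)) = z² − 2z + 17.
The resulting polynomial has degree 5 and real coefficients as required.

p(z) = z^5 -17·z^4 + 115·z^3 -475·z^2 + 1324·z -1428.


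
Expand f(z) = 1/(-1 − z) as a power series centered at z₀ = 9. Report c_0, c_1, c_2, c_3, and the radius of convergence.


Let w = z − z₀, so z = z₀ + w.
Then -1 − z = -1 − (z₀ + w) = (-1 − z₀) − w = -10 − w.
f(z) = 1/(-10 − w) = (1/(-10)) · 1/(1 − w/(-10)) = Σ_{n≥0} w^n / (-10)^(n+1).
So c_n = 1/(-10)^(n+1):
  c_0 = 1/(-10)^1 = -1/10.
  c_1 = 1/(-10)^2 = 1/100.
  c_2 = 1/(-10)^3 = -1/1000.
  c_3 = 1/(-10)^4 = 1/10000.
The series is valid for |w/d| < 1, i.e. |z − z₀| < |d|.
Radius of convergence: R = |-1 − z₀| = |-10| = 10 (distance from z₀ to the singularity z = -1).

c_0 = -1/10, c_1 = 1/100, c_2 = -1/1000, c_3 = 1/10000; R = 10.


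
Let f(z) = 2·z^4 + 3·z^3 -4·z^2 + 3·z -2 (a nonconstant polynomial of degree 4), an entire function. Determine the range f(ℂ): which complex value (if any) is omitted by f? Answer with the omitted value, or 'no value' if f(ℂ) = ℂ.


Little Picard bounds the complement of f(ℂ) to at most one point.
For every w ∈ ℂ, the equation p(z) − w = 0 is a nonconstant polynomial in z and hence has at least one root by the fundamental theorem of algebra. So p is surjective onto ℂ, omitting no value.

Omitted value: no value.


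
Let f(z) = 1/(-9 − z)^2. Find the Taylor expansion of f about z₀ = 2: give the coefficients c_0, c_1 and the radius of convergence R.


Let w = z − z₀, so z = z₀ + w.
Then -9 − z = -9 − (z₀ + w) = (-9 − z₀) − w = -11 − w.
f(z) = 1/(-11 − w)^2 = (1/(-11)^2) · (1 − w/(-11))^{−2}.
By the binomial series (1−u)^{−2} = Σ_{n≥0} C(n+1, 1) u^n for |u|<1, with u = w/(-11):
  c_n = C(n+1, 1) / (-11)^(n+2).
  c_0 = 1/(-11)^2 = 1/121.
  c_1 = 2/(-11)^3 = -2/1331.
The series is valid for |w/d| < 1, i.e. |z − z₀| < |d|.
Radius of convergence: R = |-9 − z₀| = |-11| = 11 (distance from z₀ to the singularity z = -9).

c_0 = 1/121, c_1 = -2/1331; R = 11.


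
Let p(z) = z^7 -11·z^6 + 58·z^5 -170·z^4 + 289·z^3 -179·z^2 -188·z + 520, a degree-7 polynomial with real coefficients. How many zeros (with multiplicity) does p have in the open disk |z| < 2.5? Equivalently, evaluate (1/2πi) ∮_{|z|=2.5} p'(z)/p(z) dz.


The zeros of p are: -1, (2 + 2i), (2 - 2i), (1 + 2i), (1 - 2i), (3 + 2i), (3 - 2i).
Their magnitudes are: 1, 2.828, 2.828, 2.236, 2.236, 3.606, 3.606.
Zeros with |z| < R = 2.5: -1, (1 + 2i), (1 - 2i).
Count = 3.
By the argument principle, (1/2πi) ∮_{|z|=R} p'(z)/p(z) dz equals exactly this count.

Number of zeros inside |z| < 2.5: 3.


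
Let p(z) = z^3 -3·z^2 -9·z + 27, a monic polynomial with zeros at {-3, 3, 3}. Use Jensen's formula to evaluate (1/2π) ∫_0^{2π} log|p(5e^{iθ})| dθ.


Zeros: -3, 3, 3; r = 5.
Inside |z| < r: -3, 3, 3. Outside (|z| ≥ r): ∅.
p(0) = 27, so log|p(0)| = log(27) = 3.2958.
Apply Jensen: I(r) = log|p(0)| + Σ_k log(r/|z_k|), summed over zeros inside |z| < r.
  log(r/|z_k|) for z_k = -3: log(5/3) = 0.5108
  log(r/|z_k|) for z_k = 3: log(5/3) = 0.5108
  log(r/|z_k|) for z_k = 3: log(5/3) = 0.5108
Sum over inside zeros: 1.5325.
I(r) = log|p(0)| + (inside sum) = 3.2958 + 1.5325 = 4.8283.
Closed form (all zeros inside, monic): I(r) = n·log(r) = 3·log(5) = 4.8283. ✓

I(r) ≈ 4.8283.


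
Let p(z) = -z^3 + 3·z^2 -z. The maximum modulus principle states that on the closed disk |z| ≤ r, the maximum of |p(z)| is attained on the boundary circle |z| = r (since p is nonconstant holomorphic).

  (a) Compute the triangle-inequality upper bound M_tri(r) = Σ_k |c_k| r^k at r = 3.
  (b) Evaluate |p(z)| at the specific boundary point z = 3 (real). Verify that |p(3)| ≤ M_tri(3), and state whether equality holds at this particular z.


Coefficients: c_0 = 0, c_1 = -1, c_2 = 3, c_3 = -1. Radius r = 3.
Part (a). Triangle bound: M_tri(r) = Σ_k |c_k| r^k
  = |0|·3^0 + |-1|·3^1 + |3|·3^2 + |-1|·3^3
  = 0 + 3 + 27 + 27 = 57.
This bounds M(r) := max_{|z|=r} |p(z)| from above; equality holds iff all terms c_k z^k can be made to align in phase at a single z on |z|=r.
Part (b). At z = 3 (real, on the circle |z| = r):
  p(3) = (0)·3^0 + (-1)·3^1 + (3)·3^2 + (-1)·3^3 = -3.
  |p(3)| = 3.
Check: |p(3)| = 3 ≤ 57 = M_tri(3). ✓ Equality does not hold at z = 3 (the coefficients have mixed signs, so the terms do not all align in phase there).

M_tri(3) = 57; |p(3)| = 3; equality at z=3: no.


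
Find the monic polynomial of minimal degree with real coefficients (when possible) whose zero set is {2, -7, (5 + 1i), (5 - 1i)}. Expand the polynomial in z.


The polynomial is p(z) = ∏_{α ∈ S} (z − α), where S = {2, -7, (5 + 1i), (5 - 1i)}.
Expanding the product yields: p(z) = z^4 -5·z^3 -38·z^2 + 270·z -364.
Note conjugate pairs combine to real quadratics: (z − (5+1i))(z − (5−1i)) = z² − 10z + 26.
The resulting polynomial has degree 4 and real coefficients as required.

p(z) = z^4 -5·z^3 -38·z^2 + 270·z -364.


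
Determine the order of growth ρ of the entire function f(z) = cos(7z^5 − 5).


Write cos(w) = (e^{iw} ± e^{−iw})/(2 or 2i), so |cos(w)| ≤ e^{|w|}. With w = 7z^5 − 5, |w| ≤ 7r^5 + 5 on |z|=r, giving M(r) ≤ e^{7r^5 + 5} and ρ ≤ 5. For the lower bound, choose z on |z|=r with 7z^5 purely imaginary of modulus 7r^5; then |cos(7z^5 − 5)| grows like e^{7r^5}/2, so ρ ≥ 5. Hence ρ = 5.
Therefore ρ = 5.

Order ρ = 5.


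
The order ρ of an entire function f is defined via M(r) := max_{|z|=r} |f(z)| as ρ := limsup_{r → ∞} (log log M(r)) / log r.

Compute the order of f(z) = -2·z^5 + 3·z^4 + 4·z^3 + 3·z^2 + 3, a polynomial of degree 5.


|f(z)| ≤ Σ|c_k|·r^k = O(r^5) as r → ∞. Polynomial growth is O(e^{r^ε}) for every ε > 0 (since r^5/e^{r^ε} → 0), so ρ ≤ ε for all ε > 0, i.e. ρ = 0. Every nonconstant polynomial has order 0.
Therefore ρ = 0.

Order ρ = 0.


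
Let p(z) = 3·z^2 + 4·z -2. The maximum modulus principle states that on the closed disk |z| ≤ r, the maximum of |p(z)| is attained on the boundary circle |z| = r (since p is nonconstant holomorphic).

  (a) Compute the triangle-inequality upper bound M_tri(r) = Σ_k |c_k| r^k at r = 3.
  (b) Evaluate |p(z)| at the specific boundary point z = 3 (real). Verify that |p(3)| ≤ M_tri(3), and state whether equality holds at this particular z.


Coefficients: c_0 = -2, c_1 = 4, c_2 = 3. Radius r = 3.
Part (a). Triangle bound: M_tri(r) = Σ_k |c_k| r^k
  = |-2|·3^0 + |4|·3^1 + |3|·3^2
  = 2 + 12 + 27 = 41.
This bounds M(r) := max_{|z|=r} |p(z)| from above; equality holds iff all terms c_k z^k can be made to align in phase at a single z on |z|=r.
Part (b). At z = 3 (real, on the circle |z| = r):
  p(3) = (-2)·3^0 + (4)·3^1 + (3)·3^2 = 37.
  |p(3)| = 37.
Check: |p(3)| = 37 ≤ 41 = M_tri(3). ✓ Equality does not hold at z = 3 (the coefficients have mixed signs, so the terms do not all align in phase there).

M_tri(3) = 41; |p(3)| = 37; equality at z=3: no.


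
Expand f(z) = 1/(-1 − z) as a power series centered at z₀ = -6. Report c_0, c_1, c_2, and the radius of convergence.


Let w = z − z₀, so z = z₀ + w.
Then -1 − z = -1 − (z₀ + w) = (-1 − z₀) − w = 5 − w.
f(z) = 1/(5 − w) = (1/(5)) · 1/(1 − w/(5)) = Σ_{n≥0} w^n / (5)^(n+1).
So c_n = 1/(5)^(n+1):
  c_0 = 1/(5)^1 = 1/5.
  c_1 = 1/(5)^2 = 1/25.
  c_2 = 1/(5)^3 = 1/125.
The series is valid for |w/d| < 1, i.e. |z − z₀| < |d|.
Radius of convergence: R = |-1 − z₀| = |5| = 5 (distance from z₀ to the singularity z = -1).

c_0 = 1/5, c_1 = 1/25, c_2 = 1/125; R = 5.


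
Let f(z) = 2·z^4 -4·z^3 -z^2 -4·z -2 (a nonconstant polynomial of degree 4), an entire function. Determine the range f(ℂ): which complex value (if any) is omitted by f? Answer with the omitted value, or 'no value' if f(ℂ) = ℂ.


Little Picard bounds the complement of f(ℂ) to at most one point.
For every w ∈ ℂ, the equation p(z) − w = 0 is a nonconstant polynomial in z and hence has at least one root by the fundamental theorem of algebra. So p is surjective onto ℂ, omitting no value.

Omitted value: no value.


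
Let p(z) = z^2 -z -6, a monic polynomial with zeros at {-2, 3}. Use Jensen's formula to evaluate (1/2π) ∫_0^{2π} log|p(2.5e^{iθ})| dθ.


Zeros: -2, 3; r = 2.5.
Inside |z| < r: -2. Outside (|z| ≥ r): 3.
p(0) = -6, so log|p(0)| = log(6) = 1.7918.
Apply Jensen: I(r) = log|p(0)| + Σ_k log(r/|z_k|), summed over zeros inside |z| < r.
  log(r/|z_k|) for z_k = -2: log(2.5/2) = 0.2231
  Outside zeros (3) contribute nothing to the Jensen sum.
Sum over inside zeros: 0.2231.
I(r) = log|p(0)| + (inside sum) = 1.7918 + 0.2231 = 2.0149.
Note: since some zeros are outside |z| ≤ r, the simplified n·log(r) form does NOT apply — only the inside zeros contribute.

I(r) ≈ 2.0149.


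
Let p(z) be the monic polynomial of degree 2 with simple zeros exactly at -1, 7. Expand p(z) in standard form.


The polynomial is p(z) = ∏_{α ∈ S} (z − α), where S = {-1, 7}.
Expanding the product yields: p(z) = z^2 -6·z -7.
The resulting polynomial has degree 2 and real coefficients as required.

p(z) = z^2 -6·z -7.


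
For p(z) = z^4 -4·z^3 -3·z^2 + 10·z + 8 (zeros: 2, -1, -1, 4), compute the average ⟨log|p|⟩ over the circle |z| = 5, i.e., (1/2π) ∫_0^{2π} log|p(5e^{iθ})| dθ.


Zeros: -1, -1, 2, 4; r = 5.
Inside |z| < r: -1, -1, 2, 4. Outside (|z| ≥ r): ∅.
p(0) = 8, so log|p(0)| = log(8) = 2.0794.
Apply Jensen: I(r) = log|p(0)| + Σ_k log(r/|z_k|), summed over zeros inside |z| < r.
  log(r/|z_k|) for z_k = 2: log(5/2) = 0.9163
  log(r/|z_k|) for z_k = -1: log(5/1) = 1.6094
  log(r/|z_k|) for z_k = -1: log(5/1) = 1.6094
  log(r/|z_k|) for z_k = 4: log(5/4) = 0.2231
Sum over inside zeros: 4.3583.
I(r) = log|p(0)| + (inside sum) = 2.0794 + 4.3583 = 6.4378.
Closed form (all zeros inside, monic): I(r) = n·log(r) = 4·log(5) = 6.4378. ✓

I(r) ≈ 6.4378.


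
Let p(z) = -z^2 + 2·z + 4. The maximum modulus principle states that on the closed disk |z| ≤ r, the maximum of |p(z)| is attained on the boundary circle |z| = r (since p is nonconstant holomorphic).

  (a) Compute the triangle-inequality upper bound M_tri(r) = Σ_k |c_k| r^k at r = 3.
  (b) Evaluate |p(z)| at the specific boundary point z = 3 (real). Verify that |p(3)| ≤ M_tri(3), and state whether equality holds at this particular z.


Coefficients: c_0 = 4, c_1 = 2, c_2 = -1. Radius r = 3.
Part (a). Triangle bound: M_tri(r) = Σ_k |c_k| r^k
  = |4|·3^0 + |2|·3^1 + |-1|·3^2
  = 4 + 6 + 9 = 19.
This bounds M(r) := max_{|z|=r} |p(z)| from above; equality holds iff all terms c_k z^k can be made to align in phase at a single z on |z|=r.
Part (b). At z = 3 (real, on the circle |z| = r):
  p(3) = (4)·3^0 + (2)·3^1 + (-1)·3^2 = 1.
  |p(3)| = 1.
Check: |p(3)| = 1 ≤ 19 = M_tri(3). ✓ Equality does not hold at z = 3 (the coefficients have mixed signs, so the terms do not all align in phase there).

M_tri(3) = 19; |p(3)| = 1; equality at z=3: no.


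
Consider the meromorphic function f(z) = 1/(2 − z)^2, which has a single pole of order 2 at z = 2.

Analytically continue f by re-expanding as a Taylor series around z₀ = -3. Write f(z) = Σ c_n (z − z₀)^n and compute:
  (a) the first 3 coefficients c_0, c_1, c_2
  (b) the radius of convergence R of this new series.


Let w = z − z₀, so z = z₀ + w.
Then 2 − z = 2 − (z₀ + w) = (2 − z₀) − w = 5 − w.
f(z) = 1/(5 − w)^2 = (1/(5)^2) · (1 − w/(5))^{−2}.
By the binomial series (1−u)^{−2} = Σ_{n≥0} C(n+1, 1) u^n for |u|<1, with u = w/(5):
  c_n = C(n+1, 1) / (5)^(n+2).
  c_0 = 1/(5)^2 = 1/25.
  c_1 = 2/(5)^3 = 2/125.
  c_2 = 3/(5)^4 = 3/625.
The series is valid for |w/d| < 1, i.e. |z − z₀| < |d|.
Radius of convergence: R = |2 − z₀| = |5| = 5 (distance from z₀ to the singularity z = 2).

c_0 = 1/25, c_1 = 2/125, c_2 = 3/625; R = 5.


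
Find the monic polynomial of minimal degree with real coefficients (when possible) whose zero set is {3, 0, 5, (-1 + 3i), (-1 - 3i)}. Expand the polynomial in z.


The polynomial is p(z) = ∏_{α ∈ S} (z − α), where S = {3, 0, 5, (-1 + 3i), (-1 - 3i)}.
Expanding the product yields: p(z) = z^5 -6·z^4 + 9·z^3 -50·z^2 + 150·z.
Note conjugate pairs combine to real quadratics: (z − (-1+3i))(z − (-1−3i)) = z² + 2z + 10.
The resulting polynomial has degree 5 and real coefficients as required.

p(z) = z^5 -6·z^4 + 9·z^3 -50·z^2 + 150·z.


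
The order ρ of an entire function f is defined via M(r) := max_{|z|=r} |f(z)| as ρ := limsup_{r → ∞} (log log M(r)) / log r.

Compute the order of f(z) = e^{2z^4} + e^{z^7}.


Each summand is entire of order 4 and 7 respectively (as in the single-exponential case). The order of a sum is at most the max of the orders, so ρ ≤ 7. For the lower bound: on |z|=r choose arg z so that 1z^7 is real positive; then |e^{1z^7}| = e^{1r^7} while |e^{2z^4}| ≤ e^{2r^4} = o(e^{1r^7}). So |f| ≥ e^{1r^7}(1 − o(1)) and ρ ≥ 7. Hence ρ = max(4, 7) = 7.
Therefore ρ = 7.

Order ρ = 7.


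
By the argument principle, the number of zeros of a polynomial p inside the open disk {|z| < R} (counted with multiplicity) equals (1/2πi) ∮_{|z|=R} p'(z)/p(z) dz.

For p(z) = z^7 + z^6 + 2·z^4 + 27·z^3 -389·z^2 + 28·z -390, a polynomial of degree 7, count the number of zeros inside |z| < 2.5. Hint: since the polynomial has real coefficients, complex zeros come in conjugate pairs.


The zeros of p are: (0 + 1i), (0 - 1i), 3, (1 + 3i), (1 - 3i), (-3 + 2i), (-3 - 2i).
Their magnitudes are: 1, 1, 3, 3.162, 3.162, 3.606, 3.606.
Zeros with |z| < R = 2.5: (0 + 1i), (0 - 1i).
Count = 2.
By the argument principle, (1/2πi) ∮_{|z|=R} p'(z)/p(z) dz equals exactly this count.

Number of zeros inside |z| < 2.5: 2.


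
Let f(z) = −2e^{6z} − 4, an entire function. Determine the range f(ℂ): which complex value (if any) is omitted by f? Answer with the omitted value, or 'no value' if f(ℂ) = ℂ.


Little Picard bounds the complement of f(ℂ) to at most one point.
e^{6z} is never zero on ℂ, so -2·e^{6z} takes every value in ℂ ∖ {0}. Adding -4 shifts the range to ℂ ∖ {-4}. Thus f omits exactly the value -4.

Omitted value: -4.


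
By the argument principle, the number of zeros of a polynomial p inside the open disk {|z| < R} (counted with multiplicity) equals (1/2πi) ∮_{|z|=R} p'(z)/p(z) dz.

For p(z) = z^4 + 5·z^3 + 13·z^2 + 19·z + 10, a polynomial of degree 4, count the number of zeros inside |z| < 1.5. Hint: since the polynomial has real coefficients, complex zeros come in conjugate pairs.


The zeros of p are: -2, -1, (-1 + 2i), (-1 - 2i).
Their magnitudes are: 2, 1, 2.236, 2.236.
Zeros with |z| < R = 1.5: -1.
Count = 1.
By the argument principle, (1/2πi) ∮_{|z|=R} p'(z)/p(z) dz equals exactly this count.

Number of zeros inside |z| < 1.5: 1.


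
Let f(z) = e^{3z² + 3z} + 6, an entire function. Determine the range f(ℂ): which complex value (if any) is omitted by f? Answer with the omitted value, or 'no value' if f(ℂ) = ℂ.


Little Picard bounds the complement of f(ℂ) to at most one point.
The exponent g(z) = 3z² + 3z is a nonconstant polynomial, hence surjective onto ℂ. So e^{g(z)} takes every value in {e^w : w ∈ ℂ} = ℂ ∖ {0}. Adding 6 shifts the range to ℂ ∖ {6}. f omits exactly 6.

Omitted value: 6.


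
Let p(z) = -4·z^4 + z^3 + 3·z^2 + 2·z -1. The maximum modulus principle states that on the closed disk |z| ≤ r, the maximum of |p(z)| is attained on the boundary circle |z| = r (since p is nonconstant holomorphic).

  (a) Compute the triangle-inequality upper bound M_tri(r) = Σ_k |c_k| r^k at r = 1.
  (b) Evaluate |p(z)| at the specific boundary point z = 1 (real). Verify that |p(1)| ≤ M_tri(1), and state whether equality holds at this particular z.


Coefficients: c_0 = -1, c_1 = 2, c_2 = 3, c_3 = 1, c_4 = -4. Radius r = 1.
Part (a). Triangle bound: M_tri(r) = Σ_k |c_k| r^k
  = |-1|·1^0 + |2|·1^1 + |3|·1^2 + |1|·1^3 + |-4|·1^4
  = 1 + 2 + 3 + 1 + 4 = 11.
This bounds M(r) := max_{|z|=r} |p(z)| from above; equality holds iff all terms c_k z^k can be made to align in phase at a single z on |z|=r.
Part (b). At z = 1 (real, on the circle |z| = r):
  p(1) = (-1)·1^0 + (2)·1^1 + (3)·1^2 + (1)·1^3 + (-4)·1^4 = 1.
  |p(1)| = 1.
Check: |p(1)| = 1 ≤ 11 = M_tri(1). ✓ Equality does not hold at z = 1 (the coefficients have mixed signs, so the terms do not all align in phase there).

M_tri(1) = 11; |p(1)| = 1; equality at z=1: no.


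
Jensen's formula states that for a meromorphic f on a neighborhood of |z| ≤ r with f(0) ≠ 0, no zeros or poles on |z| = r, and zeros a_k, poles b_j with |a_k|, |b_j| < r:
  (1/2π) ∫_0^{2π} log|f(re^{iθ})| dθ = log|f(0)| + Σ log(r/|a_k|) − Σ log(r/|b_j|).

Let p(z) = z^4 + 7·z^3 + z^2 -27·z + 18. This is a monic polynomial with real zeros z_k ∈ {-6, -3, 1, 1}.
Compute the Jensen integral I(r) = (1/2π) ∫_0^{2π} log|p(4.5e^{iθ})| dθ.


Zeros: -6, -3, 1, 1; r = 4.5.
Inside |z| < r: -3, 1, 1. Outside (|z| ≥ r): -6.
p(0) = 18, so log|p(0)| = log(18) = 2.8904.
Apply Jensen: I(r) = log|p(0)| + Σ_k log(r/|z_k|), summed over zeros inside |z| < r.
  log(r/|z_k|) for z_k = -3: log(4.5/3) = 0.4055
  log(r/|z_k|) for z_k = 1: log(4.5/1) = 1.5041
  log(r/|z_k|) for z_k = 1: log(4.5/1) = 1.5041
  Outside zeros (-6) contribute nothing to the Jensen sum.
Sum over inside zeros: 3.4136.
I(r) = log|p(0)| + (inside sum) = 2.8904 + 3.4136 = 6.3040.
Note: since some zeros are outside |z| ≤ r, the simplified n·log(r) form does NOT apply — only the inside zeros contribute.

I(r) ≈ 6.3040.


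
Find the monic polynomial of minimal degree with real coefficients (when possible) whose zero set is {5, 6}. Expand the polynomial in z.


The polynomial is p(z) = ∏_{α ∈ S} (z − α), where S = {5, 6}.
Expanding the product yields: p(z) = z^2 -11·z + 30.
The resulting polynomial has degree 2 and real coefficients as required.

p(z) = z^2 -11·z + 30.


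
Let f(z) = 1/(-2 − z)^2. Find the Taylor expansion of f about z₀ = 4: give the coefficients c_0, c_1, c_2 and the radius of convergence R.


Let w = z − z₀, so z = z₀ + w.
Then -2 − z = -2 − (z₀ + w) = (-2 − z₀) − w = -6 − w.
f(z) = 1/(-6 − w)^2 = (1/(-6)^2) · (1 − w/(-6))^{−2}.
By the binomial series (1−u)^{−2} = Σ_{n≥0} C(n+1, 1) u^n for |u|<1, with u = w/(-6):
  c_n = C(n+1, 1) / (-6)^(n+2).
  c_0 = 1/(-6)^2 = 1/36.
  c_1 = 2/(-6)^3 = -1/108.
  c_2 = 3/(-6)^4 = 1/432.
The series is valid for |w/d| < 1, i.e. |z − z₀| < |d|.
Radius of convergence: R = |-2 − z₀| = |-6| = 6 (distance from z₀ to the singularity z = -2).

c_0 = 1/36, c_1 = -1/108, c_2 = 1/432; R = 6.


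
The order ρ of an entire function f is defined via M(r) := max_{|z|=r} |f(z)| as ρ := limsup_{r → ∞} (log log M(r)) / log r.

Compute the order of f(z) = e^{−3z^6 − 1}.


|e^{−3z^6 − 1}| = e^{Re(-3·z^6) + -1} ≤ e^{3|z|^6 + -1} = e^{3r^6 + -1} on |z| = r, so ρ ≤ 6. Choosing z on |z|=r so that -3·z^6 is real positive (always possible by picking arg z appropriately) gives |f(z)| = e^{3r^6 + -1}, matching the bound. The additive constant -1 does not affect log log M(r) ~ 6·log r. Hence ρ = 6.
Therefore ρ = 6.

Order ρ = 6.


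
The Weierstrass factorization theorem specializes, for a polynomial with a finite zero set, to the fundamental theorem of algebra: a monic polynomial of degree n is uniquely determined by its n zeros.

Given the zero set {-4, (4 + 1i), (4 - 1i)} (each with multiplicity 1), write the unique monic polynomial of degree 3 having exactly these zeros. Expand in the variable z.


The polynomial is p(z) = ∏_{α ∈ S} (z − α), where S = {-4, (4 + 1i), (4 - 1i)}.
Expanding the product yields: p(z) = z^3 -4·z^2 -15·z + 68.
Note conjugate pairs combine to real quadratics: (z − (4+1i))(z − (4−1i)) = z² − 8z + 17.
The resulting polynomial has degree 3 and real coefficients as required.

p(z) = z^3 -4·z^2 -15·z + 68.


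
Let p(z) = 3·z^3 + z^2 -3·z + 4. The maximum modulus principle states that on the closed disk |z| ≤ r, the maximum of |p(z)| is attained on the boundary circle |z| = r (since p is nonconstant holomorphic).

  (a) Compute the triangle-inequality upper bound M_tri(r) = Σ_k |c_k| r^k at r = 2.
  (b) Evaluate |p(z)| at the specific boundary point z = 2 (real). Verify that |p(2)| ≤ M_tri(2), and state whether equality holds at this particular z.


Coefficients: c_0 = 4, c_1 = -3, c_2 = 1, c_3 = 3. Radius r = 2.
Part (a). Triangle bound: M_tri(r) = Σ_k |c_k| r^k
  = |4|·2^0 + |-3|·2^1 + |1|·2^2 + |3|·2^3
  = 4 + 6 + 4 + 24 = 38.
This bounds M(r) := max_{|z|=r} |p(z)| from above; equality holds iff all terms c_k z^k can be made to align in phase at a single z on |z|=r.
Part (b). At z = 2 (real, on the circle |z| = r):
  p(2) = (4)·2^0 + (-3)·2^1 + (1)·2^2 + (3)·2^3 = 26.
  |p(2)| = 26.
Check: |p(2)| = 26 ≤ 38 = M_tri(2). ✓ Equality does not hold at z = 2 (the coefficients have mixed signs, so the terms do not all align in phase there).

M_tri(2) = 38; |p(2)| = 26; equality at z=2: no.


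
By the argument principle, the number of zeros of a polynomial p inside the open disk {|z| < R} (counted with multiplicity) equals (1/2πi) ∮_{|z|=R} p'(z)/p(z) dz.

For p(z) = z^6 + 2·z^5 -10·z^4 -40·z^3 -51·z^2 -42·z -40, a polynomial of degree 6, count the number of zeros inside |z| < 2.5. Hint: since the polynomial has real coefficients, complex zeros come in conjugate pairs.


The zeros of p are: 4, (-2 + 1i), (-2 - 1i), -2, (0 + 1i), (0 - 1i).
Their magnitudes are: 4, 2.236, 2.236, 2, 1, 1.
Zeros with |z| < R = 2.5: (-2 + 1i), (-2 - 1i), -2, (0 + 1i), (0 - 1i).
Count = 5.
By the argument principle, (1/2πi) ∮_{|z|=R} p'(z)/p(z) dz equals exactly this count.

Number of zeros inside |z| < 2.5: 5.


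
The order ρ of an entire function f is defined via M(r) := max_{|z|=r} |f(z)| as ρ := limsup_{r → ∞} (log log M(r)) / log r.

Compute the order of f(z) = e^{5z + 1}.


|e^{5z + 1}| = e^{Re(5·z) + 1} ≤ e^{5|z|^1 + 1} = e^{5r^1 + 1} on |z| = r, so ρ ≤ 1. Choosing z on |z|=r so that 5·z is real positive (always possible by picking arg z appropriately) gives |f(z)| = e^{5r^1 + 1}, matching the bound. The additive constant 1 does not affect log log M(r) ~ 1·log r. Hence ρ = 1.
Therefore ρ = 1.

Order ρ = 1.


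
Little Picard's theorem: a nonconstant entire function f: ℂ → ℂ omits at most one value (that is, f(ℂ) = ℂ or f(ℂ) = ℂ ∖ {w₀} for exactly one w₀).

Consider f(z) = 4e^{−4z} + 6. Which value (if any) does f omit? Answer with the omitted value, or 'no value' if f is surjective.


Little Picard bounds the complement of f(ℂ) to at most one point.
e^{−4z} is never zero on ℂ, so 4·e^{−4z} takes every value in ℂ ∖ {0}. Adding 6 shifts the range to ℂ ∖ {6}. Thus f omits exactly the value 6.

Omitted value: 6.


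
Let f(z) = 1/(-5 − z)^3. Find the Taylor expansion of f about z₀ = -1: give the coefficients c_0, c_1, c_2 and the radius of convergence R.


Let w = z − z₀, so z = z₀ + w.
Then -5 − z = -5 − (z₀ + w) = (-5 − z₀) − w = -4 − w.
f(z) = 1/(-4 − w)^3 = (1/(-4)^3) · (1 − w/(-4))^{−3}.
By the binomial series (1−u)^{−3} = Σ_{n≥0} C(n+2, 2) u^n for |u|<1, with u = w/(-4):
  c_n = C(n+2, 2) / (-4)^(n+3).
  c_0 = 1/(-4)^3 = -1/64.
  c_1 = 3/(-4)^4 = 3/256.
  c_2 = 6/(-4)^5 = -3/512.
The series is valid for |w/d| < 1, i.e. |z − z₀| < |d|.
Radius of convergence: R = |-5 − z₀| = |-4| = 4 (distance from z₀ to the singularity z = -5).

c_0 = -1/64, c_1 = 3/256, c_2 = -3/512; R = 4.


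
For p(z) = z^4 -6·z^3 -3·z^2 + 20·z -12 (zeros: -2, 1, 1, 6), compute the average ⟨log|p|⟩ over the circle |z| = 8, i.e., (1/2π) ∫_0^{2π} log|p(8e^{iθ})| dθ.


Zeros: -2, 1, 1, 6; r = 8.
Inside |z| < r: -2, 1, 1, 6. Outside (|z| ≥ r): ∅.
p(0) = -12, so log|p(0)| = log(12) = 2.4849.
Apply Jensen: I(r) = log|p(0)| + Σ_k log(r/|z_k|), summed over zeros inside |z| < r.
  log(r/|z_k|) for z_k = -2: log(8/2) = 1.3863
  log(r/|z_k|) for z_k = 1: log(8/1) = 2.0794
  log(r/|z_k|) for z_k = 1: log(8/1) = 2.0794
  log(r/|z_k|) for z_k = 6: log(8/6) = 0.2877
Sum over inside zeros: 5.8329.
I(r) = log|p(0)| + (inside sum) = 2.4849 + 5.8329 = 8.3178.
Closed form (all zeros inside, monic): I(r) = n·log(r) = 4·log(8) = 8.3178. ✓

I(r) ≈ 8.3178.


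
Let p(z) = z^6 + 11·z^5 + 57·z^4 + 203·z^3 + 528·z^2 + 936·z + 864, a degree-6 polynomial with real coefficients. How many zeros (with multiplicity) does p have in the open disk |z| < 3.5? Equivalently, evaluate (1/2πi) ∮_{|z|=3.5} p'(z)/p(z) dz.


The zeros of p are: -4, (-2 + 2i), (-2 - 2i), -3, (0 + 3i), (0 - 3i).
Their magnitudes are: 4, 2.828, 2.828, 3, 3, 3.
Zeros with |z| < R = 3.5: (-2 + 2i), (-2 - 2i), -3, (0 + 3i), (0 - 3i).
Count = 5.
By the argument principle, (1/2πi) ∮_{|z|=R} p'(z)/p(z) dz equals exactly this count.

Number of zeros inside |z| < 3.5: 5.


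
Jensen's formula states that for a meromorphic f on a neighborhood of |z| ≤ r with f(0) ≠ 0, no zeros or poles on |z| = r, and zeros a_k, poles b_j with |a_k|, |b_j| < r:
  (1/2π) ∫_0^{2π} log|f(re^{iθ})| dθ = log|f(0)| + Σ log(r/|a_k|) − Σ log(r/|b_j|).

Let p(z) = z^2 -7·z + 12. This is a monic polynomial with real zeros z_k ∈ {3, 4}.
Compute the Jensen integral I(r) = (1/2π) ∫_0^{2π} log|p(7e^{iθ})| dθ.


Zeros: 3, 4; r = 7.
Inside |z| < r: 3, 4. Outside (|z| ≥ r): ∅.
p(0) = 12, so log|p(0)| = log(12) = 2.4849.
Apply Jensen: I(r) = log|p(0)| + Σ_k log(r/|z_k|), summed over zeros inside |z| < r.
  log(r/|z_k|) for z_k = 3: log(7/3) = 0.8473
  log(r/|z_k|) for z_k = 4: log(7/4) = 0.5596
Sum over inside zeros: 1.4069.
I(r) = log|p(0)| + (inside sum) = 2.4849 + 1.4069 = 3.8918.
Closed form (all zeros inside, monic): I(r) = n·log(r) = 2·log(7) = 3.8918. ✓

I(r) ≈ 3.8918.


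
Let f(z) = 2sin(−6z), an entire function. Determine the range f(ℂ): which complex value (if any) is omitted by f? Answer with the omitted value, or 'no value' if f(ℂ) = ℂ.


Little Picard bounds the complement of f(ℂ) to at most one point.
sin is entire and surjective onto ℂ: for every w ∈ ℂ, sin(ζ) = w has a solution ζ ∈ ℂ (e.g., via the complex inverse arcsin). With ζ = −6z this gives z = ζ/(-6). Then 2·sin(−6z) takes every value in 2·ℂ = ℂ, and adding 0 is a bijection of ℂ. So f is surjective and omits no value. (Note: only on the real line is sin bounded by [−1, 1].)

Omitted value: no value.


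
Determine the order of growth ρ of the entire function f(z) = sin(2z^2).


Write sin(w) = (e^{iw} ± e^{−iw})/(2 or 2i), so |sin(w)| ≤ e^{|w|}. With w = 2z^2, |w| ≤ 2r^2 + 0 on |z|=r, giving M(r) ≤ e^{2r^2 + 0} and ρ ≤ 2. For the lower bound, choose z on |z|=r with 2z^2 purely imaginary of modulus 2r^2; then |sin(2z^2)| grows like e^{2r^2}/2, so ρ ≥ 2. Hence ρ = 2.
Therefore ρ = 2.

Order ρ = 2.


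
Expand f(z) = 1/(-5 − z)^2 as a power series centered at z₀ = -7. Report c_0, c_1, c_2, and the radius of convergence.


Let w = z − z₀, so z = z₀ + w.
Then -5 − z = -5 − (z₀ + w) = (-5 − z₀) − w = 2 − w.
f(z) = 1/(2 − w)^2 = (1/(2)^2) · (1 − w/(2))^{−2}.
By the binomial series (1−u)^{−2} = Σ_{n≥0} C(n+1, 1) u^n for |u|<1, with u = w/(2):
  c_n = C(n+1, 1) / (2)^(n+2).
  c_0 = 1/(2)^2 = 1/4.
  c_1 = 2/(2)^3 = 1/4.
  c_2 = 3/(2)^4 = 3/16.
The series is valid for |w/d| < 1, i.e. |z − z₀| < |d|.
Radius of convergence: R = |-5 − z₀| = |2| = 2 (distance from z₀ to the singularity z = -5).

c_0 = 1/4, c_1 = 1/4, c_2 = 3/16; R = 2.


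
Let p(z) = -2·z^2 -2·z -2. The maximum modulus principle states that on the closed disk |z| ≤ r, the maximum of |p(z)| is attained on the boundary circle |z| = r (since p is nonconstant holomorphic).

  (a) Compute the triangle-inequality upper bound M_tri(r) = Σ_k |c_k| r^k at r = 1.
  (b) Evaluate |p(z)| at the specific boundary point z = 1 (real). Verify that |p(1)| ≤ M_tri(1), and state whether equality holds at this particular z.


Coefficients: c_0 = -2, c_1 = -2, c_2 = -2. Radius r = 1.
Part (a). Triangle bound: M_tri(r) = Σ_k |c_k| r^k
  = |-2|·1^0 + |-2|·1^1 + |-2|·1^2
  = 2 + 2 + 2 = 6.
This bounds M(r) := max_{|z|=r} |p(z)| from above; equality holds iff all terms c_k z^k can be made to align in phase at a single z on |z|=r.
Part (b). At z = 1 (real, on the circle |z| = r):
  p(1) = (-2)·1^0 + (-2)·1^1 + (-2)·1^2 = -6.
  |p(1)| = 6.
Since all nonzero coefficients share the same sign, |p(1)| = 6 = M_tri(1); the triangle bound is attained at z = 1, so in fact M(r) = 6.

M_tri(1) = 6; |p(1)| = 6; equality at z=1: yes.


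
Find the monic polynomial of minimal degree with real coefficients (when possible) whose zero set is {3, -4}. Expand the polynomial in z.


The polynomial is p(z) = ∏_{α ∈ S} (z − α), where S = {3, -4}.
Expanding the product yields: p(z) = z^2 + z -12.
The resulting polynomial has degree 2 and real coefficients as required.

p(z) = z^2 + z -12.


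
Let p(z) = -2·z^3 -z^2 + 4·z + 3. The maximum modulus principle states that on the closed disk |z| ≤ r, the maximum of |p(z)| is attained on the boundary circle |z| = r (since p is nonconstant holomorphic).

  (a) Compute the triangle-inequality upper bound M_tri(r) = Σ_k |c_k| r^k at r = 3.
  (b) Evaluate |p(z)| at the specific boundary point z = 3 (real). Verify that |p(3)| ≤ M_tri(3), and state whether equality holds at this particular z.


Coefficients: c_0 = 3, c_1 = 4, c_2 = -1, c_3 = -2. Radius r = 3.
Part (a). Triangle bound: M_tri(r) = Σ_k |c_k| r^k
  = |3|·3^0 + |4|·3^1 + |-1|·3^2 + |-2|·3^3
  = 3 + 12 + 9 + 54 = 78.
This bounds M(r) := max_{|z|=r} |p(z)| from above; equality holds iff all terms c_k z^k can be made to align in phase at a single z on |z|=r.
Part (b). At z = 3 (real, on the circle |z| = r):
  p(3) = (3)·3^0 + (4)·3^1 + (-1)·3^2 + (-2)·3^3 = -48.
  |p(3)| = 48.
Check: |p(3)| = 48 ≤ 78 = M_tri(3). ✓ Equality does not hold at z = 3 (the coefficients have mixed signs, so the terms do not all align in phase there).

M_tri(3) = 78; |p(3)| = 48; equality at z=3: no.


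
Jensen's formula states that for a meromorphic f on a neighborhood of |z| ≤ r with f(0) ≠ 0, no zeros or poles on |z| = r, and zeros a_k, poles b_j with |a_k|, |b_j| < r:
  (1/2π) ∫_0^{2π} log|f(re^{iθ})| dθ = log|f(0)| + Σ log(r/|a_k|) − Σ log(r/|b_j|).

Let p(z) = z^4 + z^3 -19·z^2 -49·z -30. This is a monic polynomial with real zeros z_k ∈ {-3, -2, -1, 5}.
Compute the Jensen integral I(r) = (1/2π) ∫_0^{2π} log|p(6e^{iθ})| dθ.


Zeros: -3, -2, -1, 5; r = 6.
Inside |z| < r: -3, -2, -1, 5. Outside (|z| ≥ r): ∅.
p(0) = -30, so log|p(0)| = log(30) = 3.4012.
Apply Jensen: I(r) = log|p(0)| + Σ_k log(r/|z_k|), summed over zeros inside |z| < r.
  log(r/|z_k|) for z_k = -3: log(6/3) = 0.6931
  log(r/|z_k|) for z_k = -2: log(6/2) = 1.0986
  log(r/|z_k|) for z_k = -1: log(6/1) = 1.7918
  log(r/|z_k|) for z_k = 5: log(6/5) = 0.1823
Sum over inside zeros: 3.7658.
I(r) = log|p(0)| + (inside sum) = 3.4012 + 3.7658 = 7.1670.
Closed form (all zeros inside, monic): I(r) = n·log(r) = 4·log(6) = 7.1670. ✓

I(r) ≈ 7.1670.


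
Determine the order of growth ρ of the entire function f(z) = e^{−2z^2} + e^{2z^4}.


Each summand is entire of order 2 and 4 respectively (as in the single-exponential case). The order of a sum is at most the max of the orders, so ρ ≤ 4. For the lower bound: on |z|=r choose arg z so that 2z^4 is real positive; then |e^{2z^4}| = e^{2r^4} while |e^{-2z^2}| ≤ e^{2r^2} = o(e^{2r^4}). So |f| ≥ e^{2r^4}(1 − o(1)) and ρ ≥ 4. Hence ρ = max(2, 4) = 4.
Therefore ρ = 4.

Order ρ = 4.


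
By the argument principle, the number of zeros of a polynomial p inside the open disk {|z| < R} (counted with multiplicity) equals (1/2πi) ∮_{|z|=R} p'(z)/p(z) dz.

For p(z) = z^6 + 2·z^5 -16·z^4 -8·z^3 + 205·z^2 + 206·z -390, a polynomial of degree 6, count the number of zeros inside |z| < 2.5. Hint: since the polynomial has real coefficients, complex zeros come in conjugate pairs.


The zeros of p are: 1, -3, (-3 + 1i), (-3 - 1i), (3 + 2i), (3 - 2i).
Their magnitudes are: 1, 3, 3.162, 3.162, 3.606, 3.606.
Zeros with |z| < R = 2.5: 1.
Count = 1.
By the argument principle, (1/2πi) ∮_{|z|=R} p'(z)/p(z) dz equals exactly this count.

Number of zeros inside |z| < 2.5: 1.


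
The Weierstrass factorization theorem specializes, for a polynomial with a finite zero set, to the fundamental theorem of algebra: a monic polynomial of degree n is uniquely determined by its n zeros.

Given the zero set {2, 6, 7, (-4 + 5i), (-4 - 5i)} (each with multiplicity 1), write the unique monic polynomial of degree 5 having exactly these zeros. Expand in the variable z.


The polynomial is p(z) = ∏_{α ∈ S} (z − α), where S = {2, 6, 7, (-4 + 5i), (-4 - 5i)}.
Expanding the product yields: p(z) = z^5 -7·z^4 -11·z^3 -155·z^2 + 2116·z -3444.
Note conjugate pairs combine to real quadratics: (z − (-4+5i))(z − (-4−5i)) = z² + 8z + 41.
The resulting polynomial has degree 5 and real coefficients as required.

p(z) = z^5 -7·z^4 -11·z^3 -155·z^2 + 2116·z -3444.


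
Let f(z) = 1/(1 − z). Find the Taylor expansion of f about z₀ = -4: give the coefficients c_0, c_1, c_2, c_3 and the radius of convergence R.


Let w = z − z₀, so z = z₀ + w.
Then 1 − z = 1 − (z₀ + w) = (1 − z₀) − w = 5 − w.
f(z) = 1/(5 − w) = (1/(5)) · 1/(1 − w/(5)) = Σ_{n≥0} w^n / (5)^(n+1).
So c_n = 1/(5)^(n+1):
  c_0 = 1/(5)^1 = 1/5.
  c_1 = 1/(5)^2 = 1/25.
  c_2 = 1/(5)^3 = 1/125.
  c_3 = 1/(5)^4 = 1/625.
The series is valid for |w/d| < 1, i.e. |z − z₀| < |d|.
Radius of convergence: R = |1 − z₀| = |5| = 5 (distance from z₀ to the singularity z = 1).

c_0 = 1/5, c_1 = 1/25, c_2 = 1/125, c_3 = 1/625; R = 5.


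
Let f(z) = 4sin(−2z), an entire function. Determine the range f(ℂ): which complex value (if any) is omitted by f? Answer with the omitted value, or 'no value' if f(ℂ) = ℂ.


Little Picard bounds the complement of f(ℂ) to at most one point.
sin is entire and surjective onto ℂ: for every w ∈ ℂ, sin(ζ) = w has a solution ζ ∈ ℂ (e.g., via the complex inverse arcsin). With ζ = −2z this gives z = ζ/(-2). Then 4·sin(−2z) takes every value in 4·ℂ = ℂ, and adding 0 is a bijection of ℂ. So f is surjective and omits no value. (Note: only on the real line is sin bounded by [−1, 1].)

Omitted value: no value.


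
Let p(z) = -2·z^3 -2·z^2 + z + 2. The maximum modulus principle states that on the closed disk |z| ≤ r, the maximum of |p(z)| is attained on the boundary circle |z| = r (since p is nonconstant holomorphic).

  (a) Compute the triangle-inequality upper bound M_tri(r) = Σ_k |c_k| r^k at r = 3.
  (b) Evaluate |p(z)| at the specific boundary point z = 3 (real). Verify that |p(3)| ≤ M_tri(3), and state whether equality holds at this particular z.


Coefficients: c_0 = 2, c_1 = 1, c_2 = -2, c_3 = -2. Radius r = 3.
Part (a). Triangle bound: M_tri(r) = Σ_k |c_k| r^k
  = |2|·3^0 + |1|·3^1 + |-2|·3^2 + |-2|·3^3
  = 2 + 3 + 18 + 54 = 77.
This bounds M(r) := max_{|z|=r} |p(z)| from above; equality holds iff all terms c_k z^k can be made to align in phase at a single z on |z|=r.
Part (b). At z = 3 (real, on the circle |z| = r):
  p(3) = (2)·3^0 + (1)·3^1 + (-2)·3^2 + (-2)·3^3 = -67.
  |p(3)| = 67.
Check: |p(3)| = 67 ≤ 77 = M_tri(3). ✓ Equality does not hold at z = 3 (the coefficients have mixed signs, so the terms do not all align in phase there).

M_tri(3) = 77; |p(3)| = 67; equality at z=3: no.


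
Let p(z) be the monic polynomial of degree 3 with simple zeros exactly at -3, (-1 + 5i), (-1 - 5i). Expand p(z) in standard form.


The polynomial is p(z) = ∏_{α ∈ S} (z − α), where S = {-3, (-1 + 5i), (-1 - 5i)}.
Expanding the product yields: p(z) = z^3 + 5·z^2 + 32·z + 78.
Note conjugate pairs combine to real quadratics: (z − (-1+5i))(z − (-1−5i)) = z² + 2z + 26.
The resulting polynomial has degree 3 and real coefficients as required.

p(z) = z^3 + 5·z^2 + 32·z + 78.


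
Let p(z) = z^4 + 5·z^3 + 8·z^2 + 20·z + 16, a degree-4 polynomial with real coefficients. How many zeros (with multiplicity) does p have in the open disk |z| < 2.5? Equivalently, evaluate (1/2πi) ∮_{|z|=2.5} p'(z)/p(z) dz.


The zeros of p are: -1, -4, (0 + 2i), (0 - 2i).
Their magnitudes are: 1, 4, 2, 2.
Zeros with |z| < R = 2.5: -1, (0 + 2i), (0 - 2i).
Count = 3.
By the argument principle, (1/2πi) ∮_{|z|=R} p'(z)/p(z) dz equals exactly this count.

Number of zeros inside |z| < 2.5: 3.


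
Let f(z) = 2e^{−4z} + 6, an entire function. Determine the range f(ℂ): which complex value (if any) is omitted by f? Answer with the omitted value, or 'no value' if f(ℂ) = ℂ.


Little Picard bounds the complement of f(ℂ) to at most one point.
e^{−4z} is never zero on ℂ, so 2·e^{−4z} takes every value in ℂ ∖ {0}. Adding 6 shifts the range to ℂ ∖ {6}. Thus f omits exactly the value 6.

Omitted value: 6.


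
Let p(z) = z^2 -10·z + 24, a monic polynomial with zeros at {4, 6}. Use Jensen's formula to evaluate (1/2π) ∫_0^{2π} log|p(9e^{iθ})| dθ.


Zeros: 4, 6; r = 9.
Inside |z| < r: 4, 6. Outside (|z| ≥ r): ∅.
p(0) = 24, so log|p(0)| = log(24) = 3.1781.
Apply Jensen: I(r) = log|p(0)| + Σ_k log(r/|z_k|), summed over zeros inside |z| < r.
  log(r/|z_k|) for z_k = 4: log(9/4) = 0.8109
  log(r/|z_k|) for z_k = 6: log(9/6) = 0.4055
Sum over inside zeros: 1.2164.
I(r) = log|p(0)| + (inside sum) = 3.1781 + 1.2164 = 4.3944.
Closed form (all zeros inside, monic): I(r) = n·log(r) = 2·log(9) = 4.3944. ✓

I(r) ≈ 4.3944.


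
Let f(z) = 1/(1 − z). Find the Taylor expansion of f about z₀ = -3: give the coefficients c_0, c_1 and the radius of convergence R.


Let w = z − z₀, so z = z₀ + w.
Then 1 − z = 1 − (z₀ + w) = (1 − z₀) − w = 4 − w.
f(z) = 1/(4 − w) = (1/(4)) · 1/(1 − w/(4)) = Σ_{n≥0} w^n / (4)^(n+1).
So c_n = 1/(4)^(n+1):
  c_0 = 1/(4)^1 = 1/4.
  c_1 = 1/(4)^2 = 1/16.
The series is valid for |w/d| < 1, i.e. |z − z₀| < |d|.
Radius of convergence: R = |1 − z₀| = |4| = 4 (distance from z₀ to the singularity z = 1).

c_0 = 1/4, c_1 = 1/16; R = 4.


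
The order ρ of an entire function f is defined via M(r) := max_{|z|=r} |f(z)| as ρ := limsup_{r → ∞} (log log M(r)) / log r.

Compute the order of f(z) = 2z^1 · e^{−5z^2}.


M(r) = max_{|z|=r} |2|·|z|^1·|e^{−5z^2}| = 2·r^1 · e^{5r^2} (the factors attain their maxima compatibly on |z|=r). Then log M(r) = log 2 + 1·log r + 5r^2, dominated by the last term, so log log M(r) ~ 2·log r. The polynomial factor 2z^1 contributes only a log r term and does not affect the order. ρ = 2.
Therefore ρ = 2.

Order ρ = 2.
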